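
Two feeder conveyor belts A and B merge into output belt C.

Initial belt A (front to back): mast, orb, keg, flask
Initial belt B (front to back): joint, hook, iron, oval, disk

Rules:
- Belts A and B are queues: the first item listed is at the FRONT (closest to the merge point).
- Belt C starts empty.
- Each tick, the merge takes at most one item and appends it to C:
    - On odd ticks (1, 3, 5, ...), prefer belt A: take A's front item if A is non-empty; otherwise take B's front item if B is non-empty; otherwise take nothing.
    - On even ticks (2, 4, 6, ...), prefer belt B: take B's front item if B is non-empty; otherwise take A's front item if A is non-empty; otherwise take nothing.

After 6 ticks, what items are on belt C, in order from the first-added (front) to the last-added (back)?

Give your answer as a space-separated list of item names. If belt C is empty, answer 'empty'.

Tick 1: prefer A, take mast from A; A=[orb,keg,flask] B=[joint,hook,iron,oval,disk] C=[mast]
Tick 2: prefer B, take joint from B; A=[orb,keg,flask] B=[hook,iron,oval,disk] C=[mast,joint]
Tick 3: prefer A, take orb from A; A=[keg,flask] B=[hook,iron,oval,disk] C=[mast,joint,orb]
Tick 4: prefer B, take hook from B; A=[keg,flask] B=[iron,oval,disk] C=[mast,joint,orb,hook]
Tick 5: prefer A, take keg from A; A=[flask] B=[iron,oval,disk] C=[mast,joint,orb,hook,keg]
Tick 6: prefer B, take iron from B; A=[flask] B=[oval,disk] C=[mast,joint,orb,hook,keg,iron]

Answer: mast joint orb hook keg iron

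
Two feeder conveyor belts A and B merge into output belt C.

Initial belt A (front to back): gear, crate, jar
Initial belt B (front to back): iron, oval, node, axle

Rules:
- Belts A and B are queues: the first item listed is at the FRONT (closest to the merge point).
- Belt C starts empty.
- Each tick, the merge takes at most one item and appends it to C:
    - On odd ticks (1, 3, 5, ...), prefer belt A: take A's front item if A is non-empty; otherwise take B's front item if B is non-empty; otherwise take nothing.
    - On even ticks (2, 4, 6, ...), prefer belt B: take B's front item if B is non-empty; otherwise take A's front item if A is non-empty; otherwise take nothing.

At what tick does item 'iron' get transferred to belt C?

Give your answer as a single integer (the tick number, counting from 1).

Tick 1: prefer A, take gear from A; A=[crate,jar] B=[iron,oval,node,axle] C=[gear]
Tick 2: prefer B, take iron from B; A=[crate,jar] B=[oval,node,axle] C=[gear,iron]

Answer: 2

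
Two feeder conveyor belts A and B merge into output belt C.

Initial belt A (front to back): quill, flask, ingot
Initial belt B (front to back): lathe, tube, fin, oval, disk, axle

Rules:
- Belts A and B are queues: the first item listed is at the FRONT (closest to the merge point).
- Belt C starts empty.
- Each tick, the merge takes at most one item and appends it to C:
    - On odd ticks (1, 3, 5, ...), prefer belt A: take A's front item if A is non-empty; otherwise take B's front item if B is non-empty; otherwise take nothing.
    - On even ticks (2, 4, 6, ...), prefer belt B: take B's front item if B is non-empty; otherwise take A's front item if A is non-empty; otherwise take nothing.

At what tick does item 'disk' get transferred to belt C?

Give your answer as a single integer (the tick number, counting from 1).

Answer: 8

Derivation:
Tick 1: prefer A, take quill from A; A=[flask,ingot] B=[lathe,tube,fin,oval,disk,axle] C=[quill]
Tick 2: prefer B, take lathe from B; A=[flask,ingot] B=[tube,fin,oval,disk,axle] C=[quill,lathe]
Tick 3: prefer A, take flask from A; A=[ingot] B=[tube,fin,oval,disk,axle] C=[quill,lathe,flask]
Tick 4: prefer B, take tube from B; A=[ingot] B=[fin,oval,disk,axle] C=[quill,lathe,flask,tube]
Tick 5: prefer A, take ingot from A; A=[-] B=[fin,oval,disk,axle] C=[quill,lathe,flask,tube,ingot]
Tick 6: prefer B, take fin from B; A=[-] B=[oval,disk,axle] C=[quill,lathe,flask,tube,ingot,fin]
Tick 7: prefer A, take oval from B; A=[-] B=[disk,axle] C=[quill,lathe,flask,tube,ingot,fin,oval]
Tick 8: prefer B, take disk from B; A=[-] B=[axle] C=[quill,lathe,flask,tube,ingot,fin,oval,disk]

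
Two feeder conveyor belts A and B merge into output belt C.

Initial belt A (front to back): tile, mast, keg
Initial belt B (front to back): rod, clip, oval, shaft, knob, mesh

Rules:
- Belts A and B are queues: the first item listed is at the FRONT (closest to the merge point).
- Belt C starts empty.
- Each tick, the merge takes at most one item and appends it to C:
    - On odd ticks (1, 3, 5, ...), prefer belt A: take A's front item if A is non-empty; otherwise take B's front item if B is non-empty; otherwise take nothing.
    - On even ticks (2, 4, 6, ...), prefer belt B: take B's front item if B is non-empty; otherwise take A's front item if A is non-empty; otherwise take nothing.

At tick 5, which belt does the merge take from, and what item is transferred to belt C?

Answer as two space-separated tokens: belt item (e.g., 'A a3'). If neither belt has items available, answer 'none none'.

Answer: A keg

Derivation:
Tick 1: prefer A, take tile from A; A=[mast,keg] B=[rod,clip,oval,shaft,knob,mesh] C=[tile]
Tick 2: prefer B, take rod from B; A=[mast,keg] B=[clip,oval,shaft,knob,mesh] C=[tile,rod]
Tick 3: prefer A, take mast from A; A=[keg] B=[clip,oval,shaft,knob,mesh] C=[tile,rod,mast]
Tick 4: prefer B, take clip from B; A=[keg] B=[oval,shaft,knob,mesh] C=[tile,rod,mast,clip]
Tick 5: prefer A, take keg from A; A=[-] B=[oval,shaft,knob,mesh] C=[tile,rod,mast,clip,keg]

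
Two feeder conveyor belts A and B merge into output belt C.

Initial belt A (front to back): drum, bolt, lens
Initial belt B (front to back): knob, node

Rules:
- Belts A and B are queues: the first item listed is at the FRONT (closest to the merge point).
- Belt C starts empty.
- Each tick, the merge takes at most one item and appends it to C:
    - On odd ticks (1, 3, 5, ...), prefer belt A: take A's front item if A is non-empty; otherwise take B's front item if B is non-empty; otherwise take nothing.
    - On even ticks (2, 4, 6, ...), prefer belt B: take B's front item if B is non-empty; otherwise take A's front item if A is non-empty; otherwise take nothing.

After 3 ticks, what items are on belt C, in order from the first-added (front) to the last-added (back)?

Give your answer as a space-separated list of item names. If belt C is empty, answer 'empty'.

Answer: drum knob bolt

Derivation:
Tick 1: prefer A, take drum from A; A=[bolt,lens] B=[knob,node] C=[drum]
Tick 2: prefer B, take knob from B; A=[bolt,lens] B=[node] C=[drum,knob]
Tick 3: prefer A, take bolt from A; A=[lens] B=[node] C=[drum,knob,bolt]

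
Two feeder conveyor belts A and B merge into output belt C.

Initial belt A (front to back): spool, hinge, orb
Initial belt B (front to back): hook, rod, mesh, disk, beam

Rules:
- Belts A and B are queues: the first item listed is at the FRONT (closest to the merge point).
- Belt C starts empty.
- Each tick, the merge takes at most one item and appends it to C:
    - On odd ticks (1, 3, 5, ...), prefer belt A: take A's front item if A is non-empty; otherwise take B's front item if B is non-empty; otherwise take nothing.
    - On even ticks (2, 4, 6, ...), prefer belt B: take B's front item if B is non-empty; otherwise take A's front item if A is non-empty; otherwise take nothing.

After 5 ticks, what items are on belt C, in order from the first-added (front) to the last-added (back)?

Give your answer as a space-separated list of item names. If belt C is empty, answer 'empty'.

Tick 1: prefer A, take spool from A; A=[hinge,orb] B=[hook,rod,mesh,disk,beam] C=[spool]
Tick 2: prefer B, take hook from B; A=[hinge,orb] B=[rod,mesh,disk,beam] C=[spool,hook]
Tick 3: prefer A, take hinge from A; A=[orb] B=[rod,mesh,disk,beam] C=[spool,hook,hinge]
Tick 4: prefer B, take rod from B; A=[orb] B=[mesh,disk,beam] C=[spool,hook,hinge,rod]
Tick 5: prefer A, take orb from A; A=[-] B=[mesh,disk,beam] C=[spool,hook,hinge,rod,orb]

Answer: spool hook hinge rod orb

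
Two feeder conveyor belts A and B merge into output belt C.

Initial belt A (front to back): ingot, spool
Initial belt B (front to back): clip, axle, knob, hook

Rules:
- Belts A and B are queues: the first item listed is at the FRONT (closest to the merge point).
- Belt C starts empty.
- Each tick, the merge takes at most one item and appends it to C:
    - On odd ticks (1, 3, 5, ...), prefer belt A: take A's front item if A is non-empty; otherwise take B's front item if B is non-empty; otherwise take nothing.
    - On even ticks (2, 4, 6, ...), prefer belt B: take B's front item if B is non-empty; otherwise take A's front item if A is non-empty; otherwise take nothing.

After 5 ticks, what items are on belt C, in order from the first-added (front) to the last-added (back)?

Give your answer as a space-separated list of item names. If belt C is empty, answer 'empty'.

Tick 1: prefer A, take ingot from A; A=[spool] B=[clip,axle,knob,hook] C=[ingot]
Tick 2: prefer B, take clip from B; A=[spool] B=[axle,knob,hook] C=[ingot,clip]
Tick 3: prefer A, take spool from A; A=[-] B=[axle,knob,hook] C=[ingot,clip,spool]
Tick 4: prefer B, take axle from B; A=[-] B=[knob,hook] C=[ingot,clip,spool,axle]
Tick 5: prefer A, take knob from B; A=[-] B=[hook] C=[ingot,clip,spool,axle,knob]

Answer: ingot clip spool axle knob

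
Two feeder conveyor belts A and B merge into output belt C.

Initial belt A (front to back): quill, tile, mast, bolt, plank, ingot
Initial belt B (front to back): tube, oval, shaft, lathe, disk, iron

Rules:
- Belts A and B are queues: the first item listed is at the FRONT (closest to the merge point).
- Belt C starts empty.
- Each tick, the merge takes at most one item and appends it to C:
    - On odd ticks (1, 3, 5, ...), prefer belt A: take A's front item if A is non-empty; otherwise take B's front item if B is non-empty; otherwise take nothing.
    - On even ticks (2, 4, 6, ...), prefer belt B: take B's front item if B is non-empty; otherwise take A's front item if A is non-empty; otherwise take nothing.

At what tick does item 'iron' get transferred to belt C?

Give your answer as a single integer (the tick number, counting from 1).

Answer: 12

Derivation:
Tick 1: prefer A, take quill from A; A=[tile,mast,bolt,plank,ingot] B=[tube,oval,shaft,lathe,disk,iron] C=[quill]
Tick 2: prefer B, take tube from B; A=[tile,mast,bolt,plank,ingot] B=[oval,shaft,lathe,disk,iron] C=[quill,tube]
Tick 3: prefer A, take tile from A; A=[mast,bolt,plank,ingot] B=[oval,shaft,lathe,disk,iron] C=[quill,tube,tile]
Tick 4: prefer B, take oval from B; A=[mast,bolt,plank,ingot] B=[shaft,lathe,disk,iron] C=[quill,tube,tile,oval]
Tick 5: prefer A, take mast from A; A=[bolt,plank,ingot] B=[shaft,lathe,disk,iron] C=[quill,tube,tile,oval,mast]
Tick 6: prefer B, take shaft from B; A=[bolt,plank,ingot] B=[lathe,disk,iron] C=[quill,tube,tile,oval,mast,shaft]
Tick 7: prefer A, take bolt from A; A=[plank,ingot] B=[lathe,disk,iron] C=[quill,tube,tile,oval,mast,shaft,bolt]
Tick 8: prefer B, take lathe from B; A=[plank,ingot] B=[disk,iron] C=[quill,tube,tile,oval,mast,shaft,bolt,lathe]
Tick 9: prefer A, take plank from A; A=[ingot] B=[disk,iron] C=[quill,tube,tile,oval,mast,shaft,bolt,lathe,plank]
Tick 10: prefer B, take disk from B; A=[ingot] B=[iron] C=[quill,tube,tile,oval,mast,shaft,bolt,lathe,plank,disk]
Tick 11: prefer A, take ingot from A; A=[-] B=[iron] C=[quill,tube,tile,oval,mast,shaft,bolt,lathe,plank,disk,ingot]
Tick 12: prefer B, take iron from B; A=[-] B=[-] C=[quill,tube,tile,oval,mast,shaft,bolt,lathe,plank,disk,ingot,iron]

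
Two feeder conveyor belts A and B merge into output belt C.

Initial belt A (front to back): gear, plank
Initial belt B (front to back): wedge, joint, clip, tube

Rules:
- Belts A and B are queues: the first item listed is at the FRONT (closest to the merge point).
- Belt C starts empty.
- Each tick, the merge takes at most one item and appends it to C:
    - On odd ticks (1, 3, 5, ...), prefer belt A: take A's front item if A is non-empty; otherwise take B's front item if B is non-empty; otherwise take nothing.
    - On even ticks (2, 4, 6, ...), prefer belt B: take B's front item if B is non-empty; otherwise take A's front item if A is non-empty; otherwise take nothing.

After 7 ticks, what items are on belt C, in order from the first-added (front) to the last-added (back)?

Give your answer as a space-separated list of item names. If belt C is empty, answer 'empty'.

Tick 1: prefer A, take gear from A; A=[plank] B=[wedge,joint,clip,tube] C=[gear]
Tick 2: prefer B, take wedge from B; A=[plank] B=[joint,clip,tube] C=[gear,wedge]
Tick 3: prefer A, take plank from A; A=[-] B=[joint,clip,tube] C=[gear,wedge,plank]
Tick 4: prefer B, take joint from B; A=[-] B=[clip,tube] C=[gear,wedge,plank,joint]
Tick 5: prefer A, take clip from B; A=[-] B=[tube] C=[gear,wedge,plank,joint,clip]
Tick 6: prefer B, take tube from B; A=[-] B=[-] C=[gear,wedge,plank,joint,clip,tube]
Tick 7: prefer A, both empty, nothing taken; A=[-] B=[-] C=[gear,wedge,plank,joint,clip,tube]

Answer: gear wedge plank joint clip tube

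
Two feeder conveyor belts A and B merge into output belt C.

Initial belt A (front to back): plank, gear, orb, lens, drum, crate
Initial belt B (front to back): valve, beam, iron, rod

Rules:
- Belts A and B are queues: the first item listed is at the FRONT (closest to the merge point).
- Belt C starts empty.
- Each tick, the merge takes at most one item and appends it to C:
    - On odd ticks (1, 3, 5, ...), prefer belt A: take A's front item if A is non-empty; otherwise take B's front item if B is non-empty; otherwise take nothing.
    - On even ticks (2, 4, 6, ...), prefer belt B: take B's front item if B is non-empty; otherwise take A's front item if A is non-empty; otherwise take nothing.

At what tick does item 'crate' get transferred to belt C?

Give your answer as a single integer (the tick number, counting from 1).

Tick 1: prefer A, take plank from A; A=[gear,orb,lens,drum,crate] B=[valve,beam,iron,rod] C=[plank]
Tick 2: prefer B, take valve from B; A=[gear,orb,lens,drum,crate] B=[beam,iron,rod] C=[plank,valve]
Tick 3: prefer A, take gear from A; A=[orb,lens,drum,crate] B=[beam,iron,rod] C=[plank,valve,gear]
Tick 4: prefer B, take beam from B; A=[orb,lens,drum,crate] B=[iron,rod] C=[plank,valve,gear,beam]
Tick 5: prefer A, take orb from A; A=[lens,drum,crate] B=[iron,rod] C=[plank,valve,gear,beam,orb]
Tick 6: prefer B, take iron from B; A=[lens,drum,crate] B=[rod] C=[plank,valve,gear,beam,orb,iron]
Tick 7: prefer A, take lens from A; A=[drum,crate] B=[rod] C=[plank,valve,gear,beam,orb,iron,lens]
Tick 8: prefer B, take rod from B; A=[drum,crate] B=[-] C=[plank,valve,gear,beam,orb,iron,lens,rod]
Tick 9: prefer A, take drum from A; A=[crate] B=[-] C=[plank,valve,gear,beam,orb,iron,lens,rod,drum]
Tick 10: prefer B, take crate from A; A=[-] B=[-] C=[plank,valve,gear,beam,orb,iron,lens,rod,drum,crate]

Answer: 10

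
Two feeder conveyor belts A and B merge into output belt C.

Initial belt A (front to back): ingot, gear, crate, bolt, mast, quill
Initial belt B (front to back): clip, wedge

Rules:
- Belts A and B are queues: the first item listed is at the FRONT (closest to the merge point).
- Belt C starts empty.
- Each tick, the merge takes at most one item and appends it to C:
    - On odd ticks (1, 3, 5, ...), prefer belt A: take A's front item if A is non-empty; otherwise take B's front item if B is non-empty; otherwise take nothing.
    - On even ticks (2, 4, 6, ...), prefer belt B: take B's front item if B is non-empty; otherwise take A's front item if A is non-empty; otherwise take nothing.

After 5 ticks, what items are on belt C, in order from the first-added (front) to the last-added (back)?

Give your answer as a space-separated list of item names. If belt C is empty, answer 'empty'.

Answer: ingot clip gear wedge crate

Derivation:
Tick 1: prefer A, take ingot from A; A=[gear,crate,bolt,mast,quill] B=[clip,wedge] C=[ingot]
Tick 2: prefer B, take clip from B; A=[gear,crate,bolt,mast,quill] B=[wedge] C=[ingot,clip]
Tick 3: prefer A, take gear from A; A=[crate,bolt,mast,quill] B=[wedge] C=[ingot,clip,gear]
Tick 4: prefer B, take wedge from B; A=[crate,bolt,mast,quill] B=[-] C=[ingot,clip,gear,wedge]
Tick 5: prefer A, take crate from A; A=[bolt,mast,quill] B=[-] C=[ingot,clip,gear,wedge,crate]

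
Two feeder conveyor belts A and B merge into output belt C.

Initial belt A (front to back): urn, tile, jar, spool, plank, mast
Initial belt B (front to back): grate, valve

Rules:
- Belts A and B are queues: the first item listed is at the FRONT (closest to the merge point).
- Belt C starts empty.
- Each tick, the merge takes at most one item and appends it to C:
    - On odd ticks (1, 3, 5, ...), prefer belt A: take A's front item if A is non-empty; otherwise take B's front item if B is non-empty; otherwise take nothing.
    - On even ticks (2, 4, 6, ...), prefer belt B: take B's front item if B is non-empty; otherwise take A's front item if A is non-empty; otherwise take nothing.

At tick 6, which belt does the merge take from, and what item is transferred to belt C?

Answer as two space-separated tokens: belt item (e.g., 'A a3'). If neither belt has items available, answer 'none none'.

Answer: A spool

Derivation:
Tick 1: prefer A, take urn from A; A=[tile,jar,spool,plank,mast] B=[grate,valve] C=[urn]
Tick 2: prefer B, take grate from B; A=[tile,jar,spool,plank,mast] B=[valve] C=[urn,grate]
Tick 3: prefer A, take tile from A; A=[jar,spool,plank,mast] B=[valve] C=[urn,grate,tile]
Tick 4: prefer B, take valve from B; A=[jar,spool,plank,mast] B=[-] C=[urn,grate,tile,valve]
Tick 5: prefer A, take jar from A; A=[spool,plank,mast] B=[-] C=[urn,grate,tile,valve,jar]
Tick 6: prefer B, take spool from A; A=[plank,mast] B=[-] C=[urn,grate,tile,valve,jar,spool]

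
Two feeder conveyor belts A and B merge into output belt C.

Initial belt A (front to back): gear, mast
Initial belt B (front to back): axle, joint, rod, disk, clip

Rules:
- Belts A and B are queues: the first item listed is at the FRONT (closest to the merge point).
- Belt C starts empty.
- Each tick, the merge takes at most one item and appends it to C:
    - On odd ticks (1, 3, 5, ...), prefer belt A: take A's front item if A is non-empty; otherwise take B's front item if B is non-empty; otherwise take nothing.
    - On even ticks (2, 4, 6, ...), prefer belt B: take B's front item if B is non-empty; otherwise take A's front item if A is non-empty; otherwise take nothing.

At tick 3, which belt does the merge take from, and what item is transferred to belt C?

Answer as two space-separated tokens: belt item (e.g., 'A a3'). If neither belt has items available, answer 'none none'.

Answer: A mast

Derivation:
Tick 1: prefer A, take gear from A; A=[mast] B=[axle,joint,rod,disk,clip] C=[gear]
Tick 2: prefer B, take axle from B; A=[mast] B=[joint,rod,disk,clip] C=[gear,axle]
Tick 3: prefer A, take mast from A; A=[-] B=[joint,rod,disk,clip] C=[gear,axle,mast]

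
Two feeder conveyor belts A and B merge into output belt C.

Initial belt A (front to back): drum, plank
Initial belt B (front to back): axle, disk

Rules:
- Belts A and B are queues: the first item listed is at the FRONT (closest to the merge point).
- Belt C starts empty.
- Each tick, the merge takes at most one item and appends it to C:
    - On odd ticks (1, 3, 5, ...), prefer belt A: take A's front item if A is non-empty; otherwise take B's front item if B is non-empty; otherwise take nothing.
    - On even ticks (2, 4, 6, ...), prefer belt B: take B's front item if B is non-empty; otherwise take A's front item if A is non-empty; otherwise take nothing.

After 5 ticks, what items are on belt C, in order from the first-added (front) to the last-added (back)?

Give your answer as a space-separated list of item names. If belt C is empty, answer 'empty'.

Answer: drum axle plank disk

Derivation:
Tick 1: prefer A, take drum from A; A=[plank] B=[axle,disk] C=[drum]
Tick 2: prefer B, take axle from B; A=[plank] B=[disk] C=[drum,axle]
Tick 3: prefer A, take plank from A; A=[-] B=[disk] C=[drum,axle,plank]
Tick 4: prefer B, take disk from B; A=[-] B=[-] C=[drum,axle,plank,disk]
Tick 5: prefer A, both empty, nothing taken; A=[-] B=[-] C=[drum,axle,plank,disk]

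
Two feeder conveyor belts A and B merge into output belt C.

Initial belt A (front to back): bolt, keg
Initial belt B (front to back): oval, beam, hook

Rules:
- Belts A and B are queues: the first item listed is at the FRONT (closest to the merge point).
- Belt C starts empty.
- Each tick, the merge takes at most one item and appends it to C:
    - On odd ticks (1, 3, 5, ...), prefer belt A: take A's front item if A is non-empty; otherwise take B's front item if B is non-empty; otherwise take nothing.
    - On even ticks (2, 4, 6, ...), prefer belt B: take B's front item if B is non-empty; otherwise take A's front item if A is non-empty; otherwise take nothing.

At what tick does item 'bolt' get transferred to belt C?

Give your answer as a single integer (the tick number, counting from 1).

Tick 1: prefer A, take bolt from A; A=[keg] B=[oval,beam,hook] C=[bolt]

Answer: 1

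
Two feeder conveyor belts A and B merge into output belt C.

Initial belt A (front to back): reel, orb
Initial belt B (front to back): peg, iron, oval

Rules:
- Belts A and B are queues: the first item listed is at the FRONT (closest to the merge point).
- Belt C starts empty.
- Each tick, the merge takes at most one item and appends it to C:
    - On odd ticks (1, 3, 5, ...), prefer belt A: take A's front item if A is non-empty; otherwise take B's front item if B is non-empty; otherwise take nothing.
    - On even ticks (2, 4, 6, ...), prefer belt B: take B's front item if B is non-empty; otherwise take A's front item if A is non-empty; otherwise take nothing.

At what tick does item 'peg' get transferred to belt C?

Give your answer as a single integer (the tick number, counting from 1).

Answer: 2

Derivation:
Tick 1: prefer A, take reel from A; A=[orb] B=[peg,iron,oval] C=[reel]
Tick 2: prefer B, take peg from B; A=[orb] B=[iron,oval] C=[reel,peg]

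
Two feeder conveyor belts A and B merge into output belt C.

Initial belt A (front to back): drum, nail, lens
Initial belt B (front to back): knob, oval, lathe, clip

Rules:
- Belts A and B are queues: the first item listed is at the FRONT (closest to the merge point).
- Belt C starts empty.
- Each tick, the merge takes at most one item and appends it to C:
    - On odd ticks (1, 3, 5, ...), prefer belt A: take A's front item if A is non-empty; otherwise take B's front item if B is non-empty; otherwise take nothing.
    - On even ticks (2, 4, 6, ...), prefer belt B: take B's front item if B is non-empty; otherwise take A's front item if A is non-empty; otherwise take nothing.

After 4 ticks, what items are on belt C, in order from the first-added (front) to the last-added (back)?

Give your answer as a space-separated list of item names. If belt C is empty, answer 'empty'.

Tick 1: prefer A, take drum from A; A=[nail,lens] B=[knob,oval,lathe,clip] C=[drum]
Tick 2: prefer B, take knob from B; A=[nail,lens] B=[oval,lathe,clip] C=[drum,knob]
Tick 3: prefer A, take nail from A; A=[lens] B=[oval,lathe,clip] C=[drum,knob,nail]
Tick 4: prefer B, take oval from B; A=[lens] B=[lathe,clip] C=[drum,knob,nail,oval]

Answer: drum knob nail oval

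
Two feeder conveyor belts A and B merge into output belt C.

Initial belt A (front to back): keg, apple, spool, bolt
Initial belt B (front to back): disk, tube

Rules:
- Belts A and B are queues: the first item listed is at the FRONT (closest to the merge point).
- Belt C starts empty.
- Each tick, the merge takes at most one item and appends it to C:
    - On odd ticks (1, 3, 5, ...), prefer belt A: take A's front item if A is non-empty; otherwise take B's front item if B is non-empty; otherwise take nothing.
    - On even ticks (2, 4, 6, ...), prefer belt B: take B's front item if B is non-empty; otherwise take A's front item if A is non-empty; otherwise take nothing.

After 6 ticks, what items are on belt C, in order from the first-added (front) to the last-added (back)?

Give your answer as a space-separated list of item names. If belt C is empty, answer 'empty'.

Tick 1: prefer A, take keg from A; A=[apple,spool,bolt] B=[disk,tube] C=[keg]
Tick 2: prefer B, take disk from B; A=[apple,spool,bolt] B=[tube] C=[keg,disk]
Tick 3: prefer A, take apple from A; A=[spool,bolt] B=[tube] C=[keg,disk,apple]
Tick 4: prefer B, take tube from B; A=[spool,bolt] B=[-] C=[keg,disk,apple,tube]
Tick 5: prefer A, take spool from A; A=[bolt] B=[-] C=[keg,disk,apple,tube,spool]
Tick 6: prefer B, take bolt from A; A=[-] B=[-] C=[keg,disk,apple,tube,spool,bolt]

Answer: keg disk apple tube spool bolt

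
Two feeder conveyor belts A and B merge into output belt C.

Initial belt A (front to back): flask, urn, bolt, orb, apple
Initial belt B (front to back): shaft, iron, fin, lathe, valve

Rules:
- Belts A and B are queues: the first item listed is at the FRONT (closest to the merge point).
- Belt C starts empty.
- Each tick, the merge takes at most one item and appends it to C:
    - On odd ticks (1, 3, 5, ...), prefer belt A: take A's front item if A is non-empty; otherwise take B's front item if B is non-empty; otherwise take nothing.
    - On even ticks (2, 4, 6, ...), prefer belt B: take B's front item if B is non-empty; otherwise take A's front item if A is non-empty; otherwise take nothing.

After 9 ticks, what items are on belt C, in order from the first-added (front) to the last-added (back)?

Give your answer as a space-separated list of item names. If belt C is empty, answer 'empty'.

Tick 1: prefer A, take flask from A; A=[urn,bolt,orb,apple] B=[shaft,iron,fin,lathe,valve] C=[flask]
Tick 2: prefer B, take shaft from B; A=[urn,bolt,orb,apple] B=[iron,fin,lathe,valve] C=[flask,shaft]
Tick 3: prefer A, take urn from A; A=[bolt,orb,apple] B=[iron,fin,lathe,valve] C=[flask,shaft,urn]
Tick 4: prefer B, take iron from B; A=[bolt,orb,apple] B=[fin,lathe,valve] C=[flask,shaft,urn,iron]
Tick 5: prefer A, take bolt from A; A=[orb,apple] B=[fin,lathe,valve] C=[flask,shaft,urn,iron,bolt]
Tick 6: prefer B, take fin from B; A=[orb,apple] B=[lathe,valve] C=[flask,shaft,urn,iron,bolt,fin]
Tick 7: prefer A, take orb from A; A=[apple] B=[lathe,valve] C=[flask,shaft,urn,iron,bolt,fin,orb]
Tick 8: prefer B, take lathe from B; A=[apple] B=[valve] C=[flask,shaft,urn,iron,bolt,fin,orb,lathe]
Tick 9: prefer A, take apple from A; A=[-] B=[valve] C=[flask,shaft,urn,iron,bolt,fin,orb,lathe,apple]

Answer: flask shaft urn iron bolt fin orb lathe apple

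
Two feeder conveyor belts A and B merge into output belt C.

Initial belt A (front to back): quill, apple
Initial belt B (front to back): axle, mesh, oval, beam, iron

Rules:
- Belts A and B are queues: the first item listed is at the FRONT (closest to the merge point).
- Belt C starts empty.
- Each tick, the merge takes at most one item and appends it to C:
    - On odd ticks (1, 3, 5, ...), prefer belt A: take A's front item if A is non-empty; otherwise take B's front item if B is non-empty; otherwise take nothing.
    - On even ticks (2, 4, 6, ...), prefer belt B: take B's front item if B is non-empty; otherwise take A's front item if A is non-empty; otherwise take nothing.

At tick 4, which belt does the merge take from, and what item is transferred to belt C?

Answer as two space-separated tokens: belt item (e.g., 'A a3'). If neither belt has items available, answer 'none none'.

Answer: B mesh

Derivation:
Tick 1: prefer A, take quill from A; A=[apple] B=[axle,mesh,oval,beam,iron] C=[quill]
Tick 2: prefer B, take axle from B; A=[apple] B=[mesh,oval,beam,iron] C=[quill,axle]
Tick 3: prefer A, take apple from A; A=[-] B=[mesh,oval,beam,iron] C=[quill,axle,apple]
Tick 4: prefer B, take mesh from B; A=[-] B=[oval,beam,iron] C=[quill,axle,apple,mesh]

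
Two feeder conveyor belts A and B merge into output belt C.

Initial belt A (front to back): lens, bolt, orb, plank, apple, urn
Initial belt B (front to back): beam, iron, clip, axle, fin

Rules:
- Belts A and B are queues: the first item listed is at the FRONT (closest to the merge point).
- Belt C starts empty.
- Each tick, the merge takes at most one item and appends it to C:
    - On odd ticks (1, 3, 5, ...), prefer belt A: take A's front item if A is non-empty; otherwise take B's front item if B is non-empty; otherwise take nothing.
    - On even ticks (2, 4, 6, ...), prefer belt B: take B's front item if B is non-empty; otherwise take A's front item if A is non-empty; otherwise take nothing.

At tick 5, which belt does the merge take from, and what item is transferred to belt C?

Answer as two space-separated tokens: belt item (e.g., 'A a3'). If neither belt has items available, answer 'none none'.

Tick 1: prefer A, take lens from A; A=[bolt,orb,plank,apple,urn] B=[beam,iron,clip,axle,fin] C=[lens]
Tick 2: prefer B, take beam from B; A=[bolt,orb,plank,apple,urn] B=[iron,clip,axle,fin] C=[lens,beam]
Tick 3: prefer A, take bolt from A; A=[orb,plank,apple,urn] B=[iron,clip,axle,fin] C=[lens,beam,bolt]
Tick 4: prefer B, take iron from B; A=[orb,plank,apple,urn] B=[clip,axle,fin] C=[lens,beam,bolt,iron]
Tick 5: prefer A, take orb from A; A=[plank,apple,urn] B=[clip,axle,fin] C=[lens,beam,bolt,iron,orb]

Answer: A orb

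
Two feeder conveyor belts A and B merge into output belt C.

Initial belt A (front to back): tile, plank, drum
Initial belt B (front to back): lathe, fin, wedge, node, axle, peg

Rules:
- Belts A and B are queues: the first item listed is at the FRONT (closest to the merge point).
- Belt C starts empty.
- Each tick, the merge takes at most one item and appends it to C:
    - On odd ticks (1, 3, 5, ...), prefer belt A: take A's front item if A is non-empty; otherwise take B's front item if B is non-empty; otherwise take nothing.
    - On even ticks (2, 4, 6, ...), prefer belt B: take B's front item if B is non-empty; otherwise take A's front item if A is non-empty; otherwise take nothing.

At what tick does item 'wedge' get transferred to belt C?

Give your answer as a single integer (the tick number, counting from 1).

Tick 1: prefer A, take tile from A; A=[plank,drum] B=[lathe,fin,wedge,node,axle,peg] C=[tile]
Tick 2: prefer B, take lathe from B; A=[plank,drum] B=[fin,wedge,node,axle,peg] C=[tile,lathe]
Tick 3: prefer A, take plank from A; A=[drum] B=[fin,wedge,node,axle,peg] C=[tile,lathe,plank]
Tick 4: prefer B, take fin from B; A=[drum] B=[wedge,node,axle,peg] C=[tile,lathe,plank,fin]
Tick 5: prefer A, take drum from A; A=[-] B=[wedge,node,axle,peg] C=[tile,lathe,plank,fin,drum]
Tick 6: prefer B, take wedge from B; A=[-] B=[node,axle,peg] C=[tile,lathe,plank,fin,drum,wedge]

Answer: 6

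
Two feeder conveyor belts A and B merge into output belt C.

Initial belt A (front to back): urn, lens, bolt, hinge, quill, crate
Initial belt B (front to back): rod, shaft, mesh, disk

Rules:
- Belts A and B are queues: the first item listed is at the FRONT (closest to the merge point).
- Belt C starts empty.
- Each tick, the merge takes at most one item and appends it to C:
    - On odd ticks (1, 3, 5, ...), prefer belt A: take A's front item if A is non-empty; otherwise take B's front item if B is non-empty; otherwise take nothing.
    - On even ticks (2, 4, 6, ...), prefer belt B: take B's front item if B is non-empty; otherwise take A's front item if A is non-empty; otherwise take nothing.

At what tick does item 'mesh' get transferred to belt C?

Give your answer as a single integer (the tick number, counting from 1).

Answer: 6

Derivation:
Tick 1: prefer A, take urn from A; A=[lens,bolt,hinge,quill,crate] B=[rod,shaft,mesh,disk] C=[urn]
Tick 2: prefer B, take rod from B; A=[lens,bolt,hinge,quill,crate] B=[shaft,mesh,disk] C=[urn,rod]
Tick 3: prefer A, take lens from A; A=[bolt,hinge,quill,crate] B=[shaft,mesh,disk] C=[urn,rod,lens]
Tick 4: prefer B, take shaft from B; A=[bolt,hinge,quill,crate] B=[mesh,disk] C=[urn,rod,lens,shaft]
Tick 5: prefer A, take bolt from A; A=[hinge,quill,crate] B=[mesh,disk] C=[urn,rod,lens,shaft,bolt]
Tick 6: prefer B, take mesh from B; A=[hinge,quill,crate] B=[disk] C=[urn,rod,lens,shaft,bolt,mesh]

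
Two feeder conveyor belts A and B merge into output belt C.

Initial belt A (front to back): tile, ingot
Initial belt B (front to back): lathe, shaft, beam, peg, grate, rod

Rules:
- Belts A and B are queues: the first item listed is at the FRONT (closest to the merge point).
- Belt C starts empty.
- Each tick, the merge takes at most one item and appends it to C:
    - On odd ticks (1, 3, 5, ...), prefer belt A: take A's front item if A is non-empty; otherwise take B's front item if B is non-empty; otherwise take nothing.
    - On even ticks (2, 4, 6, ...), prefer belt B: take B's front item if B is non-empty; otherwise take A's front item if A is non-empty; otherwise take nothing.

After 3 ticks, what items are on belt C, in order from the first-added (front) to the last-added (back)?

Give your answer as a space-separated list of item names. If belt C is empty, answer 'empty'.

Tick 1: prefer A, take tile from A; A=[ingot] B=[lathe,shaft,beam,peg,grate,rod] C=[tile]
Tick 2: prefer B, take lathe from B; A=[ingot] B=[shaft,beam,peg,grate,rod] C=[tile,lathe]
Tick 3: prefer A, take ingot from A; A=[-] B=[shaft,beam,peg,grate,rod] C=[tile,lathe,ingot]

Answer: tile lathe ingot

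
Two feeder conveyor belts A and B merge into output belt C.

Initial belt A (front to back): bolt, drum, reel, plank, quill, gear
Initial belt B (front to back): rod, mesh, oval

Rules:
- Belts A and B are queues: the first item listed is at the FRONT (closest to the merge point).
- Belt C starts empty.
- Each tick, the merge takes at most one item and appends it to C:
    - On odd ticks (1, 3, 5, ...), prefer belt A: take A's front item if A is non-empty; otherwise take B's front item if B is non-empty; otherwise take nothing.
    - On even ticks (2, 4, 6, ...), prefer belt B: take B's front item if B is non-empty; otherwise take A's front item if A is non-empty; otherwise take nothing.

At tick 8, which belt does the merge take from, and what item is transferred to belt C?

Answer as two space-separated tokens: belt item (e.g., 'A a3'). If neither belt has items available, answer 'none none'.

Tick 1: prefer A, take bolt from A; A=[drum,reel,plank,quill,gear] B=[rod,mesh,oval] C=[bolt]
Tick 2: prefer B, take rod from B; A=[drum,reel,plank,quill,gear] B=[mesh,oval] C=[bolt,rod]
Tick 3: prefer A, take drum from A; A=[reel,plank,quill,gear] B=[mesh,oval] C=[bolt,rod,drum]
Tick 4: prefer B, take mesh from B; A=[reel,plank,quill,gear] B=[oval] C=[bolt,rod,drum,mesh]
Tick 5: prefer A, take reel from A; A=[plank,quill,gear] B=[oval] C=[bolt,rod,drum,mesh,reel]
Tick 6: prefer B, take oval from B; A=[plank,quill,gear] B=[-] C=[bolt,rod,drum,mesh,reel,oval]
Tick 7: prefer A, take plank from A; A=[quill,gear] B=[-] C=[bolt,rod,drum,mesh,reel,oval,plank]
Tick 8: prefer B, take quill from A; A=[gear] B=[-] C=[bolt,rod,drum,mesh,reel,oval,plank,quill]

Answer: A quill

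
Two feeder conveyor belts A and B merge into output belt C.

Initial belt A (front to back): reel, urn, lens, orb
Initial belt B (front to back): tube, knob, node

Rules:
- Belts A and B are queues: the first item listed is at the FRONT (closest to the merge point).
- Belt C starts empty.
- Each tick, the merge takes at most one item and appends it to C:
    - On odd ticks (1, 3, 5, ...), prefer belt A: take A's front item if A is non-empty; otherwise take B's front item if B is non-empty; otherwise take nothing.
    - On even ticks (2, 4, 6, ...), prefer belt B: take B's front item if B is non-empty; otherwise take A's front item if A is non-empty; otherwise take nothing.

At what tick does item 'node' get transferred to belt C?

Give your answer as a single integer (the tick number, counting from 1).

Tick 1: prefer A, take reel from A; A=[urn,lens,orb] B=[tube,knob,node] C=[reel]
Tick 2: prefer B, take tube from B; A=[urn,lens,orb] B=[knob,node] C=[reel,tube]
Tick 3: prefer A, take urn from A; A=[lens,orb] B=[knob,node] C=[reel,tube,urn]
Tick 4: prefer B, take knob from B; A=[lens,orb] B=[node] C=[reel,tube,urn,knob]
Tick 5: prefer A, take lens from A; A=[orb] B=[node] C=[reel,tube,urn,knob,lens]
Tick 6: prefer B, take node from B; A=[orb] B=[-] C=[reel,tube,urn,knob,lens,node]

Answer: 6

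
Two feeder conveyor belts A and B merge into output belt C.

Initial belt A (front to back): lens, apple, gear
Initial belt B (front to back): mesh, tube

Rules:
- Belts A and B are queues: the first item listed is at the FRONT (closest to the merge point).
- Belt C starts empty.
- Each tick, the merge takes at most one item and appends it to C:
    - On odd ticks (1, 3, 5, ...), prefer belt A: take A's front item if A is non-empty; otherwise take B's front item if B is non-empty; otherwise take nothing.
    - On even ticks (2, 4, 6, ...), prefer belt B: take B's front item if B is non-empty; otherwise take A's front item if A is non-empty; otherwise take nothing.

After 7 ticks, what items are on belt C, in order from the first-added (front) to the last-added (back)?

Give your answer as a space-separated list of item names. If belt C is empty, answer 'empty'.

Answer: lens mesh apple tube gear

Derivation:
Tick 1: prefer A, take lens from A; A=[apple,gear] B=[mesh,tube] C=[lens]
Tick 2: prefer B, take mesh from B; A=[apple,gear] B=[tube] C=[lens,mesh]
Tick 3: prefer A, take apple from A; A=[gear] B=[tube] C=[lens,mesh,apple]
Tick 4: prefer B, take tube from B; A=[gear] B=[-] C=[lens,mesh,apple,tube]
Tick 5: prefer A, take gear from A; A=[-] B=[-] C=[lens,mesh,apple,tube,gear]
Tick 6: prefer B, both empty, nothing taken; A=[-] B=[-] C=[lens,mesh,apple,tube,gear]
Tick 7: prefer A, both empty, nothing taken; A=[-] B=[-] C=[lens,mesh,apple,tube,gear]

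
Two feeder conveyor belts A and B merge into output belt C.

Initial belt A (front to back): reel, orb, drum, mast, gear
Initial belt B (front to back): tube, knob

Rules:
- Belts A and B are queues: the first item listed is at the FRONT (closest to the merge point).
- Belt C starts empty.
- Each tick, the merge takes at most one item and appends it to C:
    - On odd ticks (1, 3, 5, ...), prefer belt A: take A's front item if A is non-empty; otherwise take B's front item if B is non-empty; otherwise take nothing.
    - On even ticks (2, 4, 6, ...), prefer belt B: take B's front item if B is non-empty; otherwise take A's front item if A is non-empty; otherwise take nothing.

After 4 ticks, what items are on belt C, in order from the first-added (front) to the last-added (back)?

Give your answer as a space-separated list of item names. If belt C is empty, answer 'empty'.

Tick 1: prefer A, take reel from A; A=[orb,drum,mast,gear] B=[tube,knob] C=[reel]
Tick 2: prefer B, take tube from B; A=[orb,drum,mast,gear] B=[knob] C=[reel,tube]
Tick 3: prefer A, take orb from A; A=[drum,mast,gear] B=[knob] C=[reel,tube,orb]
Tick 4: prefer B, take knob from B; A=[drum,mast,gear] B=[-] C=[reel,tube,orb,knob]

Answer: reel tube orb knob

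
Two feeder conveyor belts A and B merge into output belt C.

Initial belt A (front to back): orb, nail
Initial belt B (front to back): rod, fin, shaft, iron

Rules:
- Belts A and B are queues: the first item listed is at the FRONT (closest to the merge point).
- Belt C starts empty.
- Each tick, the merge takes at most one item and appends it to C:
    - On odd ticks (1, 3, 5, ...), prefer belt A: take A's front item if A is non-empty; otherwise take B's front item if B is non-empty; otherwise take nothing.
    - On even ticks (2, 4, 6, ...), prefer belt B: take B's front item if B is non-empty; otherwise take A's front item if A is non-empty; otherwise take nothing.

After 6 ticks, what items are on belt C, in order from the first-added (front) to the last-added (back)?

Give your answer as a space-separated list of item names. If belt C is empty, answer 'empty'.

Tick 1: prefer A, take orb from A; A=[nail] B=[rod,fin,shaft,iron] C=[orb]
Tick 2: prefer B, take rod from B; A=[nail] B=[fin,shaft,iron] C=[orb,rod]
Tick 3: prefer A, take nail from A; A=[-] B=[fin,shaft,iron] C=[orb,rod,nail]
Tick 4: prefer B, take fin from B; A=[-] B=[shaft,iron] C=[orb,rod,nail,fin]
Tick 5: prefer A, take shaft from B; A=[-] B=[iron] C=[orb,rod,nail,fin,shaft]
Tick 6: prefer B, take iron from B; A=[-] B=[-] C=[orb,rod,nail,fin,shaft,iron]

Answer: orb rod nail fin shaft iron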